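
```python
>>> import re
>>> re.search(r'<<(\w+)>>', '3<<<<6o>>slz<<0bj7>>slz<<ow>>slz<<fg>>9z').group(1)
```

The match spans [3:9] → '<<6o>>'.
Captured: group 1 = '6o'.

'6o'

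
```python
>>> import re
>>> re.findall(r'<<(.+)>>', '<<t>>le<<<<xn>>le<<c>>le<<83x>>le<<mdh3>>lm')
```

With a single group, `findall` returns only what that group captured — 1 item.

['t>>le<<<<xn>>le<<c>>le<<83x>>le<<mdh3']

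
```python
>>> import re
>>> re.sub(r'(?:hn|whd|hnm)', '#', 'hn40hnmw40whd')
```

`|` is ordered: at each position the engine commits to the first alternative that works.
Matches: at [0:2] → 'hn'; at [4:6] → 'hn'; at [10:13] → 'whd'.
Each match is replaced by '#'.

'#40#mw40#'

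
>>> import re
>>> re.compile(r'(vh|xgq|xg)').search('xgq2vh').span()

(0, 3)

The regex engine tests alternatives in the order written; an earlier branch that matches wins even if a later one would match more.
The match spans [0:3] → 'xgq'.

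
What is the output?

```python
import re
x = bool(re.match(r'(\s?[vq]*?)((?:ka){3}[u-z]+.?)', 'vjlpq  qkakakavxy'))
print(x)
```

False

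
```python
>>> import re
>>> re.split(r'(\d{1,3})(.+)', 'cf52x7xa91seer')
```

['cf', '52', 'x7xa91seer', '']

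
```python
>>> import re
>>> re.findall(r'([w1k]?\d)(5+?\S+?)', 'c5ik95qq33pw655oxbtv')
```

Pattern: optionally one of [w1k], then a digit (captured); then one or more of the literal '5' (lazy), then one or more of a non-whitespace character (lazy) (captured).
A non-greedy quantifier consumes as few characters as it can — just enough that the remainder of the pattern still matches from where it stops; whatever follows it matches normally.
Scanning left to right: at [3:7] match 'k95q', groups = ('k9', '5q'); at [11:15] match 'w655', groups = ('w6', '55').
2 groups means each result is a tuple of 2 captured strings — 2 here.

[('k9', '5q'), ('w6', '55')]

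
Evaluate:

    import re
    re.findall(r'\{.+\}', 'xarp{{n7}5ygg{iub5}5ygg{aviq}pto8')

['{{n7}5ygg{iub5}5ygg{aviq}']

Scanning left to right: at [4:29] → '{{n7}5ygg{iub5}5ygg{aviq}'.
`findall` yields the raw match text (1 of them) because the pattern has no groups.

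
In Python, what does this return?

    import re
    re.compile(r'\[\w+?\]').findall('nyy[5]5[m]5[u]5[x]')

['[5]', '[m]', '[u]', '[x]']

Scanning left to right: at [3:6] → '[5]'; at [7:10] → '[m]'; at [11:14] → '[u]'; at [15:18] → '[x]'.
Since nothing is captured, `findall` lists the 4 matched substrings directly.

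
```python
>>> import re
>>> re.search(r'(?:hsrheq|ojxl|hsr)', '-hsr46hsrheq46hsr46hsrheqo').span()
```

The match spans [1:4] → 'hsr'.

(1, 4)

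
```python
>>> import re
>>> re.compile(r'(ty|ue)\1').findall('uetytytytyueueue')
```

['ty', 'ty', 'ue']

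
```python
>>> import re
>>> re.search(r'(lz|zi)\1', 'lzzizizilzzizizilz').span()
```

After group 1 captures some text, `\1` only succeeds where that same text appears again.
`search` walks the string left to right and returns the first match it finds.
The match spans [2:6] → 'zizi'.
Captured: group 1 = 'zi'.

(2, 6)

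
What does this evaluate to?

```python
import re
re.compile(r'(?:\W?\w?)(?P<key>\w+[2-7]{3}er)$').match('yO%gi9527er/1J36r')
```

This matches optionally a non-word character, then optionally a word character (non-capturing group); then one or more of a word character, then exactly 3 of a character in [2-7], then the literal 'er' (captured as 'key'); then anchored at the end.
`re.match` won't scan ahead — the pattern has to work from the very first character.
Here the string doesn't start with a match, so the call returns None.

None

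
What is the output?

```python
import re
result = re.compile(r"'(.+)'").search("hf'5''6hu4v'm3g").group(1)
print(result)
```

`re.search` tries every starting position until one works.
The match spans [2:12] → "'5''6hu4v'".
Captured: group 1 = "5''6hu4v".

5''6hu4v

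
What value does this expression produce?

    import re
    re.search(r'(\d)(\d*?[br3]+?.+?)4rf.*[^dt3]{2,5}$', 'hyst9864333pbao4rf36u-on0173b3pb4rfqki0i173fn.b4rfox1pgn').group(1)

This matches a digit (captured); then zero or more of a digit (lazy), then one or more of one of [br3] (lazy), then one or more of any character (lazy) (captured); then the literal '4rf', then zero or more of any character; then 2 to 5 of any character except [dt3]; then anchored at the end.
`re.search` tries every starting position until one works.
The match spans [4:56] → '9864333pbao4rf36u-on0173b3pb4rfqki0i173fn.b4rfox1pgn'.
Captured: group 1 = '9', group 2 = '864333pbao'.

'9'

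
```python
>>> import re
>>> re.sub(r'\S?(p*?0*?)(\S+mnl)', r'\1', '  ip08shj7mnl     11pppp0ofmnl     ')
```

'            '

Pattern: optionally a non-whitespace character; then zero or more of the literal 'p' (lazy), then zero or more of a literal '0' (lazy) (captured); then one or more of a non-whitespace character, then the literal 'mnl' (captured).
A `+?`/`*?`/`{m,n}?` starts at its minimum and grows only as far as needed for what follows to match.
Matches: at [2:13] → 'ip08shj7mnl'; at [18:30] → '11pppp0ofmnl'.
The replacement refers to a captured group, so each match is rewritten using its own captured text.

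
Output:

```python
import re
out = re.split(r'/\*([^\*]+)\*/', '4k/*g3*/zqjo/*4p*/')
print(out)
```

['4k', 'g3', 'zqjo', '4p', '']

Matches to split on: at [2:8] → '/*g3*/'; at [12:18] → '/*4p*/'.
`re.split` interleaves the captured-group text with the surrounding fragments.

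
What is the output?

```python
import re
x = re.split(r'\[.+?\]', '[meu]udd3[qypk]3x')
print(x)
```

Because the quantifier is non-greedy, it stops expanding at the earliest point where the rest of the pattern can succeed.
Matches to split on: at [0:5] → '[meu]'; at [9:15] → '[qypk]'.
The string is cut at each match, leaving 3 pieces.

['', 'udd3', '3x']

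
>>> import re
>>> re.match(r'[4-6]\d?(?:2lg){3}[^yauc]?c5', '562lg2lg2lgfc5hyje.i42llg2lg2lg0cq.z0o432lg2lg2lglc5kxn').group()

'562lg2lg2lgfc5'

This matches a character in [4-6], then optionally a digit; then the literal '2lg' repeated 3 times, then optionally any character except [yauc], then the literal 'c5'.
`re.match` won't scan ahead — the pattern has to work from the very first character.
The match spans [0:14] → '562lg2lg2lgfc5'.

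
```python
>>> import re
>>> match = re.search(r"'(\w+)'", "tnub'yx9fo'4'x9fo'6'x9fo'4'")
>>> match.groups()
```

('yx9fo',)

The match spans [4:11] → "'yx9fo'".
Captured: group 1 = 'yx9fo'.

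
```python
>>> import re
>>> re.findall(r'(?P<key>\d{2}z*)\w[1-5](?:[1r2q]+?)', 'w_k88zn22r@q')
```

This matches exactly 2 of a digit, then zero or more of a literal 'z' (captured as 'key'); then a word character, then a character in [1-5]; then one or more of one of [1r2q] (lazy) (non-capturing group).
Scanning left to right: at [3:9] match '88zn22', group 1 = '88z'.
With a single group, `findall` returns only what that group captured — 1 item.

['88z']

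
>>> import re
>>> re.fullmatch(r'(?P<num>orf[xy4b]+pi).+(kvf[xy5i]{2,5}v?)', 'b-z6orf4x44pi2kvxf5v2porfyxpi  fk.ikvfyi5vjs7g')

Pattern: the literal 'orf', then one or more of one of [xy4b], then the literal 'pi' (captured as 'num'); then one or more of any character; then the literal 'kvf', then 2 to 5 of one of [xy5i], then optionally a literal 'v' (captured).
`re.fullmatch` is like wrapping the pattern in `^…$` (in single-line mode).
Here the string isn't matched end-to-end, so the call returns None.

None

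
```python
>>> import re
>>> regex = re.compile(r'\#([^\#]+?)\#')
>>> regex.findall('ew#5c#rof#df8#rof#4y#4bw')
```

Matches: at [2:6] match '#5c#', group 1 = '5c'; at [9:14] match '#df8#', group 1 = 'df8'; at [17:21] match '#4y#', group 1 = '4y'.
One capturing group, so `findall` returns just the captured substring from each match — 3 in all.

['5c', 'df8', '4y']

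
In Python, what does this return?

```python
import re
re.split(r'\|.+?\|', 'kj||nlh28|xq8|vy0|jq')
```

A `+?`/`*?`/`{m,n}?` starts at its minimum and grows only as far as needed for what follows to match.
Splitting on the pattern gives 3 pieces.

['kj', 'xq8', 'jq']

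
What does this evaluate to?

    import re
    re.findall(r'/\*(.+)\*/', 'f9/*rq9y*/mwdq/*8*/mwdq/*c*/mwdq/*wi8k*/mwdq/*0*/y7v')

['rq9y*/mwdq/*8*/mwdq/*c*/mwdq/*wi8k*/mwdq/*0']

Scanning left to right: at [2:49] match '/*rq9y*/mwdq/*8*/mwdq/*c*/mwdq/*wi8k*/mwdq/*0*/', group 1 = 'rq9y*/mwdq/*8*/mwdq/*c*/mwdq/*wi8k*/mwdq/*0'.
With a single group, `findall` returns only what that group captured — 1 item.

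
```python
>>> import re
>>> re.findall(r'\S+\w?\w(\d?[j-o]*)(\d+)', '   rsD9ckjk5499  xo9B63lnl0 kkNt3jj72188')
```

[('', '9'), ('', '0'), ('', '8')]

This matches one or more of a non-whitespace character, then optionally a word character, then a word character; then optionally a digit, then zero or more of a character in [j-o] (captured); then one or more of a digit (captured).
Walking the string: at [3:15] match 'rsD9ckjk5499', groups = ('', '9'); at [17:27] match 'xo9B63lnl0', groups = ('', '0'); at [28:40] match 'kkNt3jj72188', groups = ('', '8').
2 groups means each result is a tuple of 2 captured strings — 3 here.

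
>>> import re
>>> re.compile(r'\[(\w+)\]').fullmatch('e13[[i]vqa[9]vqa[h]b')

`re.fullmatch` is like wrapping the pattern in `^…$` (in single-line mode).
Here the string isn't matched end-to-end, so the call returns None.

None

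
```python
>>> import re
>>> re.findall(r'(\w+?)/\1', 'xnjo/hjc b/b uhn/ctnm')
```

['b']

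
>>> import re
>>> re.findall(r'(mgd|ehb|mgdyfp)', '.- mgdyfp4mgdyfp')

['mgd', 'mgd']

Branches in `(...|...)` are attempted left-to-right; the first branch that allows the whole pattern to succeed is taken.
Walking the string: at [3:6] match 'mgd', group 1 = 'mgd'; at [10:13] match 'mgd', group 1 = 'mgd'.
One capturing group, so `findall` returns just the captured substring from each match — 2 in all.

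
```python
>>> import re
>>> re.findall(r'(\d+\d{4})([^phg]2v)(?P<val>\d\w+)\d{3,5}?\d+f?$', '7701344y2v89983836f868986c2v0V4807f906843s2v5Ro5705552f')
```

The pattern matches one or more of a digit, then exactly 4 of a digit (captured); then any character except [phg], then the literal '2v' (captured); then a digit, then one or more of a word character (captured as 'val'); then 3 to 5 of a digit (lazy), then one or more of a digit, then optionally the literal 'f'; then anchored at the end.
Matches: at [0:55] match '7701344y2v89983836f868986c2v0V4807f906843s2v5Ro5705552f', groups = ('7701344', 'y2v', '89983836f868986c2v0V4807f906843s2v5Ro570').
3 groups means the one result is a tuple of 3 captured strings — 1 here.

[('7701344', 'y2v', '89983836f868986c2v0V4807f906843s2v5Ro570')]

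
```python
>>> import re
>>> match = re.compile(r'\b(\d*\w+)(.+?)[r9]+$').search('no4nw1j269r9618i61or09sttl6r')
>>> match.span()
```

This matches a word boundary (`\b`, zero-width); then zero or more of a digit, then one or more of a word character (captured); then one or more of any character (lazy) (captured); then one or more of one of [r9]; then anchored at the end.
`re.search` tries every starting position until one works.
The match spans [0:28] → 'no4nw1j269r9618i61or09sttl6r'.
Captured: group 1 = 'no4nw1j269r9618i61or09sttl', group 2 = '6'.

(0, 28)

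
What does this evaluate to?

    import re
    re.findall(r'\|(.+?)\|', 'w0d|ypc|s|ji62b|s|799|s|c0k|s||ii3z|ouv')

['ypc', 'ji62b', '799', 'c0k', '|ii3z']

Because there's exactly one group, `findall` drops the full match and keeps group 1 from each hit.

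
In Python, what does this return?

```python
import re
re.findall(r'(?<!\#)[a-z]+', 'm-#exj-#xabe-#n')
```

['m', 'xj', 'abe']

Because the assertion is negative and zero-width, positions next to the forbidden text are skipped.
`findall` yields the raw match text (3 of them) because the pattern has no groups.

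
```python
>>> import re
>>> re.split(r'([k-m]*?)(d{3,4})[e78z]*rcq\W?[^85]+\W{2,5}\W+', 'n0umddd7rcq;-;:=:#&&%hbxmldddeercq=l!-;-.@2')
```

['n0u', 'm', 'ddd', '2']

Pattern: zero or more of a character in [k-m] (lazy) (captured); then 3 to 4 of a literal 'd' (captured); then zero or more of one of [e78z], then the literal 'rcq', then optionally a non-word character; then one or more of any character except [85], then 2 to 5 of a non-word character, then one or more of a non-word character.
Matches to split on: at [3:42] → 'mddd7rcq;-;:=:#&&%hbxmldddeercq=l!-;-.@'.
With a capturing group present, the delimiter's captured portion is kept in the result list.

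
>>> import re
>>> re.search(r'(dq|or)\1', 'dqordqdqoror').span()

(4, 8)

After group 1 captures some text, `\1` only succeeds where that same text appears again.
`re.search` scans for the first position where the pattern succeeds.
The match spans [4:8] → 'dqdq'.
Captured: group 1 = 'dq'.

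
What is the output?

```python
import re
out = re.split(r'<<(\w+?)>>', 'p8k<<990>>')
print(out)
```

Matches to split on: at [3:10] → '<<990>>'.
The group in the pattern means `split` returns the separators' captures alongside the pieces.

['p8k', '990', '']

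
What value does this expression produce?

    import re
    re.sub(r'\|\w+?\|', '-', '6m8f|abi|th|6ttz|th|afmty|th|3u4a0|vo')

'6m8f-th-th-th-vo'

Matches: at [4:9] → '|abi|'; at [11:17] → '|6ttz|'; at [19:26] → '|afmty|'; at [28:35] → '|3u4a0|'.
Each match is replaced by '-'.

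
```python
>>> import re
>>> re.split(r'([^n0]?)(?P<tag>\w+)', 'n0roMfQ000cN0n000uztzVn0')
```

Pattern: optionally any character except [n0] (captured); then one or more of a word character (captured as 'tag').
`re.split` interleaves the captured-group text with the surrounding fragments.

['', '', 'n0roMfQ000cN0n000uztzVn0', '']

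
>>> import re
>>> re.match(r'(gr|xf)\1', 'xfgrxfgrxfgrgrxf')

A backreference is literal: `\1` must see the identical characters the first group matched.
`re.match` only tries the pattern at the start of the string.
Here position 0 doesn't satisfy it, so the call returns None.

None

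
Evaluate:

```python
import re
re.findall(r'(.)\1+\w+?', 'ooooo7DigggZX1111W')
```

['o', 'g', '1']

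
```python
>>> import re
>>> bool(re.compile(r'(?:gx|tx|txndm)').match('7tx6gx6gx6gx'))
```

False

`re.match` won't scan ahead — the pattern has to work from the very first character.
Here the string doesn't start with a match, so the call returns None, and `bool(None)` is False.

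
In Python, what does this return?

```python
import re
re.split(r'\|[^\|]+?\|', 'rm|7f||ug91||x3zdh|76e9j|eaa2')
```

Matches to split on: at [2:6] → '|7f|'; at [6:12] → '|ug91|'; at [12:19] → '|x3zdh|'.
Each match becomes a cut point; 4 segments remain.

['rm', '', '', '76e9j|eaa2']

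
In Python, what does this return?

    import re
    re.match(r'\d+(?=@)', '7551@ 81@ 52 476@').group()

`re.match` won't scan ahead — the pattern has to work from the very first character.
The match spans [0:4] → '7551'.

'7551'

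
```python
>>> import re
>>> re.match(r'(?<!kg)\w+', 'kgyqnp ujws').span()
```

`(?!…)`/`(?<!…)` only lets a position through if the neighbouring text does NOT match; no characters are consumed.
With `match`, the pattern is implicitly anchored at the beginning.
The match spans [0:6] → 'kgyqnp'.

(0, 6)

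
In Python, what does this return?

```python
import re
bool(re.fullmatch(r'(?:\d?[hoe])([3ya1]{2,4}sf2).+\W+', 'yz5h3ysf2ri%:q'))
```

`re.fullmatch` requires the pattern to consume the entire string.
Here there's no way to consume every character, so the call returns None, and `bool(None)` is False.

False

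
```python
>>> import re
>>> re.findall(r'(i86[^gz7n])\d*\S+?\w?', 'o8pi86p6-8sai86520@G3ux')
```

['i86p', 'i865']

Pattern: the literal 'i86', then any character except [gz7n] (captured); then zero or more of a digit, then one or more of a non-whitespace character (lazy); then optionally a word character.
With the lazy modifier that quantifier settles for the fewest repetitions that let the rest of the pattern succeed (the atoms after it are unaffected and can still be greedy).
Matches: at [3:10] match 'i86p6-8', group 1 = 'i86p'; at [12:20] match 'i86520@G', group 1 = 'i865'.
With a single group, `findall` returns only what that group captured — 2 items.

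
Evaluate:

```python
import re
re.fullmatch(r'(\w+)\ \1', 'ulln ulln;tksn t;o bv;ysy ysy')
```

`re.fullmatch` requires the pattern to consume the entire string.
Here the pattern can't cover the whole string, so the call returns None.

None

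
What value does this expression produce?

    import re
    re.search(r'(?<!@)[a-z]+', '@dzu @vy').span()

(2, 4)

A negative assertion filters positions out without eating any characters.
The match spans [2:4] → 'zu'.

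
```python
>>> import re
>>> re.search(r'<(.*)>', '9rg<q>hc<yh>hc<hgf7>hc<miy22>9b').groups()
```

Unlike `match`, `search` isn't anchored — it looks for the pattern anywhere in the string.
The match spans [3:29] → '<q>hc<yh>hc<hgf7>hc<miy22>'.
Captured: group 1 = 'q>hc<yh>hc<hgf7>hc<miy22'.

('q>hc<yh>hc<hgf7>hc<miy22',)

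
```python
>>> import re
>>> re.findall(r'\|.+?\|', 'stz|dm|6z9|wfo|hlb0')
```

`findall` yields the raw match text (2 of them) because the pattern has no groups.

['|dm|', '|wfo|']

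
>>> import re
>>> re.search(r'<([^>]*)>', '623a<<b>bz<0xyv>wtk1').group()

'<<b>'

The match spans [4:8] → '<<b>'.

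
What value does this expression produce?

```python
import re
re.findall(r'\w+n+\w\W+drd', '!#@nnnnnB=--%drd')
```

Pattern: one or more of a word character; then one or more of a literal 'n'; then a word character, then one or more of a non-word character, then the literal 'drd'.
No capturing groups, so `findall` returns the 1 full match string.

['nnnnnB=--%drd']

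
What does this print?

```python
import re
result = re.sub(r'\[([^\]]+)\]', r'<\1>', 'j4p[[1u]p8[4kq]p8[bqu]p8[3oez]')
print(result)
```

Matches: at [3:8] → '[[1u]'; at [10:15] → '[4kq]'; at [17:22] → '[bqu]'; at [24:30] → '[3oez]'.
The replacement refers to a captured group, so each match is rewritten using its own captured text.

j4p<[1u>p8<4kq>p8<bqu>p8<3oez>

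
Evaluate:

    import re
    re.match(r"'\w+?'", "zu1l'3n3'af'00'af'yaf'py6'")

None

`match` is anchored at position 0; if the pattern doesn't fit there, it returns None.
Here position 0 doesn't satisfy it, so the call returns None.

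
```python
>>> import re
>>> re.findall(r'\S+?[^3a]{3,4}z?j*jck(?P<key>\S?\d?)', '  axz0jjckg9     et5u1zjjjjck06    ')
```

Pattern: one or more of a non-whitespace character (lazy), then 3 to 4 of any character except [3a]; then optionally the literal 'z', then zero or more of a literal 'j', then the literal 'jck'; then optionally a non-whitespace character, then optionally a digit (captured as 'key').
Matches: at [2:12] match 'axz0jjckg9', group 1 = 'g9'; at [17:31] match 'et5u1zjjjjck06', group 1 = '06'.
Because there's exactly one group, `findall` drops the full match and keeps group 1 from each hit.

['g9', '06']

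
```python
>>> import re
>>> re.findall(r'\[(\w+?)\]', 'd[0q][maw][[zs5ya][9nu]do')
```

Matches: at [1:5] match '[0q]', group 1 = '0q'; at [5:10] match '[maw]', group 1 = 'maw'; at [11:18] match '[zs5ya]', group 1 = 'zs5ya'; at [18:23] match '[9nu]', group 1 = '9nu'.
`findall` collects group 1 from each match (4 total).

['0q', 'maw', 'zs5ya', '9nu']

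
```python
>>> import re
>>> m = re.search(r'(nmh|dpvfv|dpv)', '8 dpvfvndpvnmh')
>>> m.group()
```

'dpvfv'

Alternation tries branches left to right and keeps the first one that lets the overall match succeed at that position.
Unlike `match`, `search` isn't anchored — it looks for the pattern anywhere in the string.
The match spans [2:7] → 'dpvfv'.
Captured: group 1 = 'dpvfv'.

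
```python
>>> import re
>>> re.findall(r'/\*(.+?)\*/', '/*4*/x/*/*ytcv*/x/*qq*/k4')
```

['4', '/*ytcv', 'qq']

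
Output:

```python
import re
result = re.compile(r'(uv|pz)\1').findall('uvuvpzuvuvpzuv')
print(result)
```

['uv', 'uv']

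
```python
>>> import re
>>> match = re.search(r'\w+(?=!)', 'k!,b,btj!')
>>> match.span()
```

(0, 1)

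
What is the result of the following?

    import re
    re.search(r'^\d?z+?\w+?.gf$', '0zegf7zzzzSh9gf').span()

(0, 15)

This matches anchored at the start of the string; then optionally a digit, then one or more of a literal 'z' (lazy); then one or more of a word character (lazy), then any character, then the literal 'gf'; then anchored at the end.
Unlike `match`, `search` isn't anchored — it looks for the pattern anywhere in the string.
The match spans [0:15] → '0zegf7zzzzSh9gf'.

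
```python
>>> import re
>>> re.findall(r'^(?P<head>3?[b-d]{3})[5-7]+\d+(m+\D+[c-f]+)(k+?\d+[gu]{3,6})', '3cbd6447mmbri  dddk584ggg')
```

[('3cbd', 'mmbri  ddd', 'k584ggg')]

This matches anchored at the start of the string; then optionally the literal '3', then exactly 3 of a character in [b-d] (captured as 'head'); then one or more of a character in [5-7], then one or more of a digit; then one or more of the literal 'm', then one or more of a non-digit, then one or more of a character in [c-f] (captured); then one or more of a literal 'k' (lazy), then one or more of a digit, then 3 to 6 of one of [gu] (captured).
With 3 capturing groups, `findall` returns a 3-tuple per match.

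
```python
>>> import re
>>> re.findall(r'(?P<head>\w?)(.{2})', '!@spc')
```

This matches optionally a word character (captured as 'head'); then exactly 2 of any character (captured).
Walking the string: at [0:2] match '!@', groups = ('', '!@'); at [2:5] match 'spc', groups = ('s', 'pc').
With 2 capturing groups, `findall` returns a 2-tuple per match.

[('', '!@'), ('s', 'pc')]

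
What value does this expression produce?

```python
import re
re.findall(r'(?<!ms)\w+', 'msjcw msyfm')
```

The negative lookaround is zero-width — it rules out positions where the adjacent text would match, without consuming anything.
Walking the string: at [0:5] → 'msjcw'; at [6:11] → 'msyfm'.
With no groups in the pattern, `findall` gives back each whole match — 2 here.

['msjcw', 'msyfm']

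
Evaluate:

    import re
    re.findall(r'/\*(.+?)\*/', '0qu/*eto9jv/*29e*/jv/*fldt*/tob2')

['eto9jv/*29e', 'fldt']

With the lazy modifier that quantifier settles for the fewest repetitions that let the rest of the pattern succeed (the atoms after it are unaffected and can still be greedy).
Matches: at [3:18] match '/*eto9jv/*29e*/', group 1 = 'eto9jv/*29e'; at [20:28] match '/*fldt*/', group 1 = 'fldt'.
With a single group, `findall` returns only what that group captured — 2 items.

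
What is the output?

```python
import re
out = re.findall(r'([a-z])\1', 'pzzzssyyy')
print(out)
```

`\1` has to match the exact text group 1 already captured.
One capturing group, so `findall` returns just the captured substring from each match — 3 in all.

['z', 's', 'y']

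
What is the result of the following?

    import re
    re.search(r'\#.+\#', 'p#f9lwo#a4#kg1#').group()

'#f9lwo#a4#kg1#'

`search` walks the string left to right and returns the first match it finds.
The match spans [1:15] → '#f9lwo#a4#kg1#'.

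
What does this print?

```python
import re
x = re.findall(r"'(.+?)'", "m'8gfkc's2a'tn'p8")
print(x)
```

With the lazy modifier that quantifier settles for the fewest repetitions that let the rest of the pattern succeed (the atoms after it are unaffected and can still be greedy).
Scanning left to right: at [1:8] match "'8gfkc'", group 1 = '8gfkc'; at [11:15] match "'tn'", group 1 = 'tn'.
With a single group, `findall` returns only what that group captured — 2 items.

['8gfkc', 'tn']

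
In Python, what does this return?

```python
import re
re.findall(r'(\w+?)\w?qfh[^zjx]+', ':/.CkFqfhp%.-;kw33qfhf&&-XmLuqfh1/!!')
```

With the lazy modifier that quantifier settles for the fewest repetitions that let the rest of the pattern succeed (the atoms after it are unaffected and can still be greedy).
Because there's exactly one group, `findall` drops the full match and keeps group 1 from the one hit.

['Ck']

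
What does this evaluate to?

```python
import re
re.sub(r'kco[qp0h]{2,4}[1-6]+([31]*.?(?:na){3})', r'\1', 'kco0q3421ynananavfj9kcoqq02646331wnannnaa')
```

'ynananavfj9kcoqq02646331wnannnaa'

Pattern: the literal 'kco', then 2 to 4 of one of [qp0h], then one or more of a character in [1-6]; then zero or more of one of [31], then optionally any character, then the literal 'na' repeated 3 times (captured).
Matches: at [0:16] → 'kco0q3421ynanana'.
`\1` in the replacement pulls in group 1's text for each match.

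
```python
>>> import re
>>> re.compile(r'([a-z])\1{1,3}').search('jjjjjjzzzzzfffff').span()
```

(0, 4)

The backreference `\1` re-matches whatever the first group consumed, character for character.
Unlike `match`, `search` isn't anchored — it looks for the pattern anywhere in the string.
The match spans [0:4] → 'jjjj'.
Captured: group 1 = 'j'.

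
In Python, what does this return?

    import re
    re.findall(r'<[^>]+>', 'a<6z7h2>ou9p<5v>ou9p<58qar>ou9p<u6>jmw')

Matches: at [1:8] → '<6z7h2>'; at [12:16] → '<5v>'; at [20:27] → '<58qar>'; at [31:35] → '<u6>'.
`findall` yields the raw match text (4 of them) because the pattern has no groups.

['<6z7h2>', '<5v>', '<58qar>', '<u6>']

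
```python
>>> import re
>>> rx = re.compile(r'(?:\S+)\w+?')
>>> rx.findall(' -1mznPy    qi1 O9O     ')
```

Pattern: one or more of a non-whitespace character (non-capturing group); then one or more of a word character (lazy).
Matches: at [1:8] → '-1mznPy'; at [12:15] → 'qi1'; at [16:19] → 'O9O'.
`findall` yields the raw match text (3 of them) because the pattern has no groups.

['-1mznPy', 'qi1', 'O9O']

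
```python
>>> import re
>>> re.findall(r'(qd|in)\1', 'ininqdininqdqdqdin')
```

The backreference `\1` re-matches whatever the first group consumed, character for character.
With a single group, `findall` returns only what that group captured — 3 items.

['in', 'in', 'qd']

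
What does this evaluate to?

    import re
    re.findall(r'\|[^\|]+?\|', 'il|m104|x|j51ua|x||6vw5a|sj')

['|m104|', '|j51ua|', '|6vw5a|']

With no groups in the pattern, `findall` gives back each whole match — 3 here.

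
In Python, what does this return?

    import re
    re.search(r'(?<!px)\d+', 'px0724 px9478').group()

Because the assertion is negative and zero-width, positions next to the forbidden text are skipped.
`re.search` scans for the first position where the pattern succeeds.
The match spans [3:6] → '724'.

'724'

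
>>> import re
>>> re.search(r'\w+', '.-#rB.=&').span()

(3, 5)

The pattern matches one or more of a word character.
`re.search` tries every starting position until one works.
The match spans [3:5] → 'rB'.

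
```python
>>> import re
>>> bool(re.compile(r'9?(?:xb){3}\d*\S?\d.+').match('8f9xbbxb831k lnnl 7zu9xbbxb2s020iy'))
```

False

Pattern: optionally the literal '9', then the literal 'xb' repeated 3 times, then zero or more of a digit; then optionally a non-whitespace character, then a digit, then one or more of any character.
`re.match` won't scan ahead — the pattern has to work from the very first character.
Here position 0 doesn't satisfy it, so the call returns None, and `bool(None)` is False.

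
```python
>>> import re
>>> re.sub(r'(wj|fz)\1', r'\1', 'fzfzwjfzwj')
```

After group 1 captures some text, `\1` only succeeds where that same text appears again.
The replacement refers to a captured group, so each match is rewritten using its own captured text.

'fzwjfzwj'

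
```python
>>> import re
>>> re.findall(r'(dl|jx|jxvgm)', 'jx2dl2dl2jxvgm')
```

['jx', 'dl', 'dl', 'jx']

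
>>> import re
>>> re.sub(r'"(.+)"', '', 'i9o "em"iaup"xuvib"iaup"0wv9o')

Matches: at [4:24] → '"em"iaup"xuvib"iaup"'.
Every occurrence is swapped for ''.

'i9o 0wv9o'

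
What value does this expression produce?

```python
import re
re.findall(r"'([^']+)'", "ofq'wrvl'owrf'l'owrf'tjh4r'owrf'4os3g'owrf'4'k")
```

Matches: at [3:9] match "'wrvl'", group 1 = 'wrvl'; at [13:16] match "'l'", group 1 = 'l'; at [20:27] match "'tjh4r'", group 1 = 'tjh4r'; at [31:38] match "'4os3g'", group 1 = '4os3g'; at [42:45] match "'4'", group 1 = '4'.
With a single group, `findall` returns only what that group captured — 5 items.

['wrvl', 'l', 'tjh4r', '4os3g', '4']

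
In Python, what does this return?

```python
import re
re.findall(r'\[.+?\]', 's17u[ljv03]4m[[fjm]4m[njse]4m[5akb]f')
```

With the lazy modifier that quantifier settles for the fewest repetitions that let the rest of the pattern succeed (the atoms after it are unaffected and can still be greedy).
Scanning left to right: at [4:11] → '[ljv03]'; at [13:19] → '[[fjm]'; at [21:27] → '[njse]'; at [29:35] → '[5akb]'.
`findall` yields the raw match text (4 of them) because the pattern has no groups.

['[ljv03]', '[[fjm]', '[njse]', '[5akb]']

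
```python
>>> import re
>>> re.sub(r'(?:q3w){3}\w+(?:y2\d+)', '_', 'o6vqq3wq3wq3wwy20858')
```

The pattern matches the literal 'q3w' repeated 3 times, then one or more of a word character; then the literal 'y2', then one or more of a digit (non-capturing group).
Matches: at [4:20] → 'q3wq3wq3wwy20858'.
Every occurrence is swapped for '_'.

'o6vq_'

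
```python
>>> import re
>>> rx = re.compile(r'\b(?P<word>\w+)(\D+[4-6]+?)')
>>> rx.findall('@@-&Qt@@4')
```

[('Qt', '@@4')]

This matches a word boundary (`\b`, zero-width); then one or more of a word character (captured as 'word'); then one or more of a non-digit, then one or more of a character in [4-6] (lazy) (captured).
Walking the string: at [4:9] match 'Qt@@4', groups = ('Qt', '@@4').
Multiple groups make `findall` return tuples — one 2-tuple for the one match.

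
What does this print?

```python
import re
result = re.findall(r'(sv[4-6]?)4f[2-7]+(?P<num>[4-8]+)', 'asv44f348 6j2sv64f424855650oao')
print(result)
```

[('sv4', '8'), ('sv6', '85565')]

Pattern: the literal 'sv', then optionally a character in [4-6] (captured); then the literal '4f', then one or more of a character in [2-7]; then one or more of a character in [4-8] (captured as 'num').
`findall` packs the 2 group values into a tuple for every match.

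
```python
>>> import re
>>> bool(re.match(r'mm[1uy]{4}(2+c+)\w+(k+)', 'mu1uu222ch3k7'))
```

False

The pattern matches the literal 'mm', then exactly 4 of one of [1uy]; then one or more of the literal '2', then one or more of the literal 'c' (captured); then one or more of a word character; then one or more of a literal 'k' (captured).
With `match`, the pattern is implicitly anchored at the beginning.
Here the pattern fails at index 0, so the call returns None, and `bool(None)` is False.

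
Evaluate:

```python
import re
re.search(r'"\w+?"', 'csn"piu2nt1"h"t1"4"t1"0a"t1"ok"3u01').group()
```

'"piu2nt1"'

The match spans [3:12] → '"piu2nt1"'.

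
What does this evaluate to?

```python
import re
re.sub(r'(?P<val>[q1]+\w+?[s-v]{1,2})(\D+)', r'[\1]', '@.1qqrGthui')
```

Pattern: one or more of one of [q1], then one or more of a word character (lazy), then 1 to 2 of a character in [s-v] (captured as 'val'); then one or more of a non-digit (captured).
A `+?`/`*?`/`{m,n}?` starts at its minimum and grows only as far as needed for what follows to match.
Matches: at [2:11] → '1qqrGthui'.
Each match is replaced using the text its own group 1 captured.

'@.[1qqrGt]'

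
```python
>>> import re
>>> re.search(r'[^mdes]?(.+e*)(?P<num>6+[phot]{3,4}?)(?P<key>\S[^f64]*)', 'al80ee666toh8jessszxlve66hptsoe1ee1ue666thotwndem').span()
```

(0, 49)

Pattern: optionally any character except [mdes]; then one or more of any character, then zero or more of the literal 'e' (captured); then one or more of a literal '6', then 3 to 4 of one of [phot] (lazy) (captured as 'num'); then a non-whitespace character, then zero or more of any character except [f64] (captured as 'key').
`re.search` tries every starting position until one works.
The match spans [0:49] → 'al80ee666toh8jessszxlve66hptsoe1ee1ue666thotwndem'.
Captured: group 1 = 'l80ee666toh8jessszxlve66hptsoe1ee1ue66', group 2 = '6tho', group 3 = 'twndem'.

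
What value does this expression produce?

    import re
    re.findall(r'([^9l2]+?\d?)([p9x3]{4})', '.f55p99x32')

[('.f55', 'p99x')]

A `+?`/`*?`/`{m,n}?` starts at its minimum and grows only as far as needed for what follows to match.
With 2 capturing groups, `findall` returns a 2-tuple per match.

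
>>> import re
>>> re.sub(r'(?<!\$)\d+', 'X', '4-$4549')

'X-$4X'

Because the assertion is negative and zero-width, positions next to the forbidden text are skipped.
Matches: at [0:1] → '4'; at [4:7] → '549'.
`sub` substitutes 'X' at each match site.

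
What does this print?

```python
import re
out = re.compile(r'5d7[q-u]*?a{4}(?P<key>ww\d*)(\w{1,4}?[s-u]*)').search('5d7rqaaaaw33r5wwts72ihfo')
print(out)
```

None

Pattern: the literal '5d7', then zero or more of a character in [q-u] (lazy), then exactly 4 of the literal 'a'; then the literal 'ww', then zero or more of a digit (captured as 'key'); then 1 to 4 of a word character (lazy), then zero or more of a character in [s-u] (captured).
Here nothing in the string fits, so the call returns None.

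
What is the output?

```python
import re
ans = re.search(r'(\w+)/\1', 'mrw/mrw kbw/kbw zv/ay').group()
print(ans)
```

mrw/mrw

After group 1 captures some text, `\1` only succeeds where that same text appears again.
`re.search` tries every starting position until one works.
The match spans [0:7] → 'mrw/mrw'.
Captured: group 1 = 'mrw'.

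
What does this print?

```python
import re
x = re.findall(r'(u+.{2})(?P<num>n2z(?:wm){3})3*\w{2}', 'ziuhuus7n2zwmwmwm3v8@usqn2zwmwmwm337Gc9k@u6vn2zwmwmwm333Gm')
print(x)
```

[('uus7', 'n2zwmwmwm'), ('usq', 'n2zwmwmwm'), ('u6v', 'n2zwmwmwm')]

The pattern matches one or more of a literal 'u', then exactly 2 of any character (captured); then the literal 'n2z', then the literal 'wm' repeated 3 times (captured as 'num'); then zero or more of the literal '3', then exactly 2 of a word character.
Matches: at [4:20] match 'uus7n2zwmwmwm3v8', groups = ('uus7', 'n2zwmwmwm'); at [21:37] match 'usqn2zwmwmwm337G', groups = ('usq', 'n2zwmwmwm'); at [41:58] match 'u6vn2zwmwmwm333Gm', groups = ('u6v', 'n2zwmwmwm').
2 groups means each result is a tuple of 2 captured strings — 3 here.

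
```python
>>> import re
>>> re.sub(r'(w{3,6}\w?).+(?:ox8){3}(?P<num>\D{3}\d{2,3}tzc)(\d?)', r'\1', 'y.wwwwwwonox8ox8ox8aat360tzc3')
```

'y.wwwwwwo'

The replacement refers to a captured group, so each match is rewritten using its own captured text.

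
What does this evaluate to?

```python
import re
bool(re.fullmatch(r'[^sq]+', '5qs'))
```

Pattern: one or more of any character except [sq].
`re.fullmatch` is like wrapping the pattern in `^…$` (in single-line mode).
Here the pattern can't cover the whole string, so the call returns None, and `bool(None)` is False.

False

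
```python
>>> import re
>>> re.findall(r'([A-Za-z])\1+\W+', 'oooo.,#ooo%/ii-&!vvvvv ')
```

['o', 'o', 'i', 'v']

The backreference `\1` re-matches whatever the first group consumed, character for character.
Walking the string: at [0:7] match 'oooo.,#', group 1 = 'o'; at [7:12] match 'ooo%/', group 1 = 'o'; at [12:17] match 'ii-&!', group 1 = 'i'; at [17:23] match 'vvvvv ', group 1 = 'v'.
Because there's exactly one group, `findall` drops the full match and keeps group 1 from each hit.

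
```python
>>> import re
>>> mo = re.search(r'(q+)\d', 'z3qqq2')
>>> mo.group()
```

'qqq2'

The pattern matches one or more of a literal 'q' (captured); then a digit.
Unlike `match`, `search` isn't anchored — it looks for the pattern anywhere in the string.
The match spans [2:6] → 'qqq2'.
Captured: group 1 = 'qqq'.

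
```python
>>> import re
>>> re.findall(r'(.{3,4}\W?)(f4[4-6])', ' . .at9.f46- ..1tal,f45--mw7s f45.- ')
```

[('.at9.', 'f46'), ('1tal,', 'f45'), ('mw7s ', 'f45')]

Pattern: 3 to 4 of any character, then optionally a non-word character (captured); then the literal 'f4', then a character in [4-6] (captured).
Walking the string: at [3:11] match '.at9.f46', groups = ('.at9.', 'f46'); at [15:23] match '1tal,f45', groups = ('1tal,', 'f45'); at [25:33] match 'mw7s f45', groups = ('mw7s ', 'f45').
Multiple groups make `findall` return tuples — one 2-tuple for each match.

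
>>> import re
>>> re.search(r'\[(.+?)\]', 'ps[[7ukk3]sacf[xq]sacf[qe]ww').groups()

('[7ukk3',)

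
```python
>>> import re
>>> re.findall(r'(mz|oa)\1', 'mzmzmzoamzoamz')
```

`\1` is not a pattern — it's the concrete string captured by group 1, re-applied verbatim.
Matches: at [0:4] match 'mzmz', group 1 = 'mz'.
Because there's exactly one group, `findall` drops the full match and keeps group 1 from the one hit.

['mz']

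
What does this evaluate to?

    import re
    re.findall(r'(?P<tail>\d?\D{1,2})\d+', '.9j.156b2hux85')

['.', 'j.', 'b', 'ux']

The pattern matches optionally a digit, then 1 to 2 of a non-digit (captured as 'tail'); then one or more of a digit.
Walking the string: at [0:2] match '.9', group 1 = '.'; at [2:7] match 'j.156', group 1 = 'j.'; at [7:9] match 'b2', group 1 = 'b'; at [10:14] match 'ux85', group 1 = 'ux'.
`findall` collects group 1 from each match (4 total).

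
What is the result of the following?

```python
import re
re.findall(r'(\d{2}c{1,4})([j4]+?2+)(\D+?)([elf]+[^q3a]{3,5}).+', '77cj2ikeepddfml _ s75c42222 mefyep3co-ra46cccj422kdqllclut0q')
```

[('77c', 'j2', 'ik', 'eepddfm')]

The pattern matches exactly 2 of a digit, then 1 to 4 of the literal 'c' (captured); then one or more of one of [j4] (lazy), then one or more of a literal '2' (captured); then one or more of a non-digit (lazy) (captured); then one or more of one of [elf], then 3 to 5 of any character except [q3a] (captured); then one or more of any character.
With 4 capturing groups, `findall` returns a 4-tuple per match.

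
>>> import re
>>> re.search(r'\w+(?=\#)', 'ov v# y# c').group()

The positive lookaround only admits positions where the adjacent text matches; those characters stay outside the span.
The match spans [3:4] → 'v'.

'v'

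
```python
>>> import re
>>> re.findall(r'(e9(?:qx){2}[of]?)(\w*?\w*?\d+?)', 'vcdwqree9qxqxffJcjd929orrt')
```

Pattern: the literal 'e9', then the literal 'qx' repeated 2 times, then optionally one of [of] (captured); then zero or more of a word character (lazy), then zero or more of a word character (lazy), then one or more of a digit (lazy) (captured).
Scanning left to right: at [7:20] match 'e9qxqxffJcjd9', groups = ('e9qxqxf', 'fJcjd9').
With 2 capturing groups, `findall` returns a 2-tuple per match.

[('e9qxqxf', 'fJcjd9')]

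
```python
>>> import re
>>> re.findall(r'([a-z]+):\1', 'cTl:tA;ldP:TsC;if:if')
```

The backreference `\1` re-matches whatever the first group consumed, character for character.
`findall` collects group 1 from the one match (1 total).

['if']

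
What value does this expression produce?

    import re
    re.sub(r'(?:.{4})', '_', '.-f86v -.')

'__.'

Every occurrence is swapped for '_'.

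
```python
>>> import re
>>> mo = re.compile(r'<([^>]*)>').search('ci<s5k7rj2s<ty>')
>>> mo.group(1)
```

Unlike `match`, `search` isn't anchored — it looks for the pattern anywhere in the string.
The match spans [2:15] → '<s5k7rj2s<ty>'.
Captured: group 1 = 's5k7rj2s<ty'.

's5k7rj2s<ty'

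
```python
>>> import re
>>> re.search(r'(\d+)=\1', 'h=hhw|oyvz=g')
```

None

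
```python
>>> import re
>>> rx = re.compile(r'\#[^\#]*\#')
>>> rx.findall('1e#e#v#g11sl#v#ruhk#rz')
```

Scanning left to right: at [2:5] → '#e#'; at [6:13] → '#g11sl#'; at [14:20] → '#ruhk#'.
With no groups in the pattern, `findall` gives back each whole match — 3 here.

['#e#', '#g11sl#', '#ruhk#']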